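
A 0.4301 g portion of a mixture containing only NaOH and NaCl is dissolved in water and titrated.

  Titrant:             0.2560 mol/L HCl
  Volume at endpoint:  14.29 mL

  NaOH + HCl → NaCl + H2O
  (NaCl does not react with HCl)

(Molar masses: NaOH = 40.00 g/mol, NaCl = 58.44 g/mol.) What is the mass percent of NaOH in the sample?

34.02 %

n(HCl) = 0.01429 × 0.2560 = 3.658 × 10^-3 mol
Let x = n(NaOH), y = n(NaCl).
Titrant: 1x = 3.658 × 10^-3;  mass: 40.00x + 58.44y = 0.4301
Solving, x = 3.658 × 10^-3 mol, y = 4.856 × 10^-3 mol
mass of NaOH = 3.658 × 10^-3 × 40.00 = 0.1463 g
% NaOH = 0.1463 / 0.4301 × 100 = 34.02 %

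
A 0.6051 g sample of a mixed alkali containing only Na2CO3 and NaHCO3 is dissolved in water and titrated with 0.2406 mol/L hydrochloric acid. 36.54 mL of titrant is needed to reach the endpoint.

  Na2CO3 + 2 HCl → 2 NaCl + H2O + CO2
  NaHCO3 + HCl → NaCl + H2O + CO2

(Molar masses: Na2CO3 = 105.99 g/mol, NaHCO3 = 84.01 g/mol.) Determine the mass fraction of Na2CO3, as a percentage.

n(HCl) = 0.03654 × 0.2406 = 8.792 × 10^-3 mol
Let x = n(Na2CO3), y = n(NaHCO3).
Titrant: 2x + 1y = 8.792 × 10^-3;  mass: 105.99x + 84.01y = 0.6051
Solving, x = 2.152 × 10^-3 mol, y = 4.488 × 10^-3 mol
mass of Na2CO3 = 2.152 × 10^-3 × 105.99 = 0.2281 g
% Na2CO3 = 0.2281 / 0.6051 × 100 = 37.69 %

37.69 %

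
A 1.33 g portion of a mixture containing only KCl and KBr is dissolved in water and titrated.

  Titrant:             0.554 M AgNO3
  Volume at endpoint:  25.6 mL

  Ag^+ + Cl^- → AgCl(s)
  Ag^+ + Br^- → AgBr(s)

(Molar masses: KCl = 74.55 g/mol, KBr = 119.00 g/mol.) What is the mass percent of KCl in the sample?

45.1 %

n(AgNO3) = 0.0256 × 0.554 = 0.0142 mol
Let x = n(KCl), y = n(KBr).
Titrant: 1x + 1y = 0.0142;  mass: 74.55x + 119.00y = 1.33
Solving, x = 8.05 × 10^-3 mol, y = 6.14 × 10^-3 mol
mass of KCl = 8.05 × 10^-3 × 74.55 = 0.600 g
% KCl = 0.600 / 1.33 × 100 = 45.1 %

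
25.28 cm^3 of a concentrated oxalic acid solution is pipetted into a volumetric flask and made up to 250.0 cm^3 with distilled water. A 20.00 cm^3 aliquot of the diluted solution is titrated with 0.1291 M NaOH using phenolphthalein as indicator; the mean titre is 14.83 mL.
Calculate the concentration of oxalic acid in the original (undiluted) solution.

0.4733 M

H2C2O4 + 2 NaOH → Na2C2O4 + 2 H2O
n(NaOH) = 0.01483 × 0.1291 = 1.915 × 10^-3 mol
From the 1:2 ratio, n(H2C2O4) in the aliquot = 1/2 × 1.915 × 10^-3 = 9.573 × 10^-4 mol
[H2C2O4]_dilute = 9.573 × 10^-4 / 0.02000 = 0.04786 mol/L
Dilution factor = 250.0 / 25.28 = 9.889
[H2C2O4]_stock = 0.04786 × 9.889 = 0.4733 mol/L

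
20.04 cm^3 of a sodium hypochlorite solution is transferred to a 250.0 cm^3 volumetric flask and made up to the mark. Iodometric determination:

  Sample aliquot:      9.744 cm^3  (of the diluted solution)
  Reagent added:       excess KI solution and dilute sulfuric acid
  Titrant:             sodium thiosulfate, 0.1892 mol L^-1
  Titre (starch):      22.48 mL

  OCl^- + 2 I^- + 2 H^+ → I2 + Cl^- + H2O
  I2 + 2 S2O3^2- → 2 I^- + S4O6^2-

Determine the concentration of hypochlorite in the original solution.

n(S2O3^2-) = 0.02248 × 0.1892 = 4.253 × 10^-3 mol
n(I2) = n(S2O3^2-)/2 = 2.127 × 10^-3 mol
n(OCl^-) in the aliquot = 2.127 × 10^-3 mol (1:1 ratio)
[OCl^-]_dilute = 2.127 × 10^-3 / 0.009744 = 0.2182 mol/L
[OCl^-]_original = 0.2182 × 250.0/20.04 = 2.723 mol/L

2.723 mol/L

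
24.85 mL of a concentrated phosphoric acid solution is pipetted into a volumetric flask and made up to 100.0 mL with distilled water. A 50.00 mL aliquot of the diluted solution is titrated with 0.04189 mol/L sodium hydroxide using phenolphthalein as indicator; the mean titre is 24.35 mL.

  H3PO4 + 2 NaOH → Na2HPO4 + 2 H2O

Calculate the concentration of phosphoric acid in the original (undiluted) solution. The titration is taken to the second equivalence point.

0.04105 mol/L

n(NaOH) = 0.02435 × 0.04189 = 1.020 × 10^-3 mol
From the 1:2 ratio, n(H3PO4) in the aliquot = 1/2 × 1.020 × 10^-3 = 5.100 × 10^-4 mol
[H3PO4]_dilute = 5.100 × 10^-4 / 0.05000 = 0.01020 mol/L
Dilution factor = 100.0 / 24.85 = 4.024
[H3PO4]_stock = 0.01020 × 4.024 = 0.04105 mol/L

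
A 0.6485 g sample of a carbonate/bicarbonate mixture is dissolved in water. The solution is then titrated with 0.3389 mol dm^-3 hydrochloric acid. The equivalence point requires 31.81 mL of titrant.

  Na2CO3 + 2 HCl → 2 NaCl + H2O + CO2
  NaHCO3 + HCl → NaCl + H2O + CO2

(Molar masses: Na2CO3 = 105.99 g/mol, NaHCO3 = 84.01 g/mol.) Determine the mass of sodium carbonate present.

n(HCl) = 0.03181 × 0.3389 = 0.01078 mol
Let x = n(Na2CO3), y = n(NaHCO3).
Titrant: 2x + 1y = 0.01078;  mass: 105.99x + 84.01y = 0.6485
Solving, x = 4.146 × 10^-3 mol, y = 2.489 × 10^-3 mol
mass of Na2CO3 = 4.146 × 10^-3 × 105.99 = 0.4394 g

0.4394 g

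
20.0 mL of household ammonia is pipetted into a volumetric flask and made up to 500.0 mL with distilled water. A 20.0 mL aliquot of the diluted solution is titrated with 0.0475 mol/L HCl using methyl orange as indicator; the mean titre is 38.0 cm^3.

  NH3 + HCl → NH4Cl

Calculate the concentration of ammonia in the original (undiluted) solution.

2.26 mol/L

n(HCl) = 0.0380 × 0.0475 = 1.80 × 10^-3 mol
n(NH3) in the aliquot = 1.80 × 10^-3 mol (1:1 ratio)
[NH3]_dilute = 1.80 × 10^-3 / 0.0200 = 0.0902 mol/L
Dilution factor = 500.0 / 20.0 = 25.00
[NH3]_stock = 0.0902 × 25.00 = 2.26 mol/L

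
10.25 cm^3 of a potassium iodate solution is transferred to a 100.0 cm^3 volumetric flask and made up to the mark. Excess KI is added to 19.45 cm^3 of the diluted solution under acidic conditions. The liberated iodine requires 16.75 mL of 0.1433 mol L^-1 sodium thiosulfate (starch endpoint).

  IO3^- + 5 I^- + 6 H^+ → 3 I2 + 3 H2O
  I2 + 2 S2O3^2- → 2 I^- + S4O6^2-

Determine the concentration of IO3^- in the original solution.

0.2007 mol/L

n(S2O3^2-) = 0.01675 × 0.1433 = 2.400 × 10^-3 mol
n(I2) = n(S2O3^2-)/2 = 1.200 × 10^-3 mol
From the 1:3 ratio, n(IO3^-) in the aliquot = 1/3 × 1.200 × 10^-3 = 4.000 × 10^-4 mol
[IO3^-]_dilute = 4.000 × 10^-4 / 0.01945 = 0.02057 mol/L
[IO3^-]_original = 0.02057 × 100.0/10.25 = 0.2007 mol/L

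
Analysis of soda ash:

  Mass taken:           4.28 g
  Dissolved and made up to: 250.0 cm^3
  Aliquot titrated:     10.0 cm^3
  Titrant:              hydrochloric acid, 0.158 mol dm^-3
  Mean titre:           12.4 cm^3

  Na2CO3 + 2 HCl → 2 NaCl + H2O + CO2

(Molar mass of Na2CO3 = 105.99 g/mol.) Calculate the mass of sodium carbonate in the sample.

n(HCl) per titration = 0.0124 × 0.158 = 1.96 × 10^-3 mol
From the 1:2 ratio, n(Na2CO3) in each aliquot = 1/2 × 1.96 × 10^-3 = 9.80 × 10^-4 mol
n(Na2CO3) in the whole flask = 9.80 × 10^-4 × 250.0/10.0 = 0.0245 mol
mass of Na2CO3 = 0.0245 × 105.99 = 2.60 g

2.60 g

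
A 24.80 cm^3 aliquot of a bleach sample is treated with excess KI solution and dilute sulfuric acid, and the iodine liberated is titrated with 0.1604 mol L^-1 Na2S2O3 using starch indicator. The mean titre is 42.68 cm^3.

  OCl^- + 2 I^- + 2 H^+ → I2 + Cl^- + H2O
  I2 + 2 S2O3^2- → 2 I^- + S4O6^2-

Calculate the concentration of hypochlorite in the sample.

n(S2O3^2-) = 0.04268 × 0.1604 = 6.846 × 10^-3 mol
n(I2) = n(S2O3^2-)/2 = 3.423 × 10^-3 mol
n(OCl^-) in the aliquot = 3.423 × 10^-3 mol (1:1 ratio)
[OCl^-] = 3.423 × 10^-3 / 0.02480 = 0.1380 mol/L

0.1380 mol/L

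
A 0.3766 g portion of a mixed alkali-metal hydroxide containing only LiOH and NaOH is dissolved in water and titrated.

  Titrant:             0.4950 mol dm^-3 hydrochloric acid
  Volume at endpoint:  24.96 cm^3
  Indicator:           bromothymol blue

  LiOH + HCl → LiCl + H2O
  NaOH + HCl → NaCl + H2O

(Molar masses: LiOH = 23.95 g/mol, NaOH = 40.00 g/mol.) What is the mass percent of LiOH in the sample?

46.60 %

n(HCl) = 0.02496 × 0.4950 = 0.01236 mol
Let x = n(LiOH), y = n(NaOH).
Titrant: 1x + 1y = 0.01236;  mass: 23.95x + 40.00y = 0.3766
Solving, x = 7.328 × 10^-3 mol, y = 5.028 × 10^-3 mol
mass of LiOH = 7.328 × 10^-3 × 23.95 = 0.1755 g
% LiOH = 0.1755 / 0.3766 × 100 = 46.60 %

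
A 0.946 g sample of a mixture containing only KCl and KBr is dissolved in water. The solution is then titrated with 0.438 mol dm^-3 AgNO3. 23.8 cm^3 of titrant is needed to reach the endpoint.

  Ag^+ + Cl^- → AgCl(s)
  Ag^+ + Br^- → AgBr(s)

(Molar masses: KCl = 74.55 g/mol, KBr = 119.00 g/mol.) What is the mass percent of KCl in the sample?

n(AgNO3) = 0.0238 × 0.438 = 0.0104 mol
Let x = n(KCl), y = n(KBr).
Titrant: 1x + 1y = 0.0104;  mass: 74.55x + 119.00y = 0.946
Solving, x = 6.63 × 10^-3 mol, y = 3.80 × 10^-3 mol
mass of KCl = 6.63 × 10^-3 × 74.55 = 0.494 g
% KCl = 0.494 / 0.946 × 100 = 52.2 %

52.2 %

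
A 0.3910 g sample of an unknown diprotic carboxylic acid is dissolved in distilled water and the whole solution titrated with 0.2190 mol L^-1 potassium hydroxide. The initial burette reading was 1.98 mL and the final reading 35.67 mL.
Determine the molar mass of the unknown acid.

n(KOH) = 0.03369 L × 0.2190 mol/L = 7.378 × 10^-3 mol
From the 1:2 ratio, n(H2A) = 1/2 × 7.378 × 10^-3 = 3.689 × 10^-3 mol
M = m / n = 0.3910 g / 3.689 × 10^-3 mol = 106.0 g/mol

106.0 g/mol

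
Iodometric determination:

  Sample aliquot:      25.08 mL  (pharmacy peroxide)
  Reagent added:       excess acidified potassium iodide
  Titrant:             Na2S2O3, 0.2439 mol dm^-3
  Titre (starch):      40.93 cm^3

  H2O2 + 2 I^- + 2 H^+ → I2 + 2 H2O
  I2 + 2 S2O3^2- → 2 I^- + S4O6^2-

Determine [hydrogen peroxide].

n(S2O3^2-) = 0.04093 × 0.2439 = 9.983 × 10^-3 mol
n(I2) = n(S2O3^2-)/2 = 4.991 × 10^-3 mol
n(H2O2) in the aliquot = 4.991 × 10^-3 mol (1:1 ratio)
[H2O2] = 4.991 × 10^-3 / 0.02508 = 0.1990 mol/L

0.1990 mol/L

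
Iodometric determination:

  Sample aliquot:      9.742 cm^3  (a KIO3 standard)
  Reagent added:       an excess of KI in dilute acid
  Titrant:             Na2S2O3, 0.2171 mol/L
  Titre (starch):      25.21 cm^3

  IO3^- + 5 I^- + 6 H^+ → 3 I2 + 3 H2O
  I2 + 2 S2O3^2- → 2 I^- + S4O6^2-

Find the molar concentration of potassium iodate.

n(S2O3^2-) = 0.02521 × 0.2171 = 5.473 × 10^-3 mol
n(I2) = n(S2O3^2-)/2 = 2.737 × 10^-3 mol
From the 1:3 ratio, n(IO3^-) in the aliquot = 1/3 × 2.737 × 10^-3 = 9.122 × 10^-4 mol
[IO3^-] = 9.122 × 10^-4 / 0.009742 = 0.09363 mol/L

0.09363 mol/L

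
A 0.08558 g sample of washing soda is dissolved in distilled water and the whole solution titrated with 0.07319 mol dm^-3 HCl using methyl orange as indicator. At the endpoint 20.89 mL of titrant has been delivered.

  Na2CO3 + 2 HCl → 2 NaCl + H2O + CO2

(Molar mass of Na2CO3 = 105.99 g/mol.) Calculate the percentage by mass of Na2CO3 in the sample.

n(HCl) = 0.02089 L × 0.07319 mol/L = 1.529 × 10^-3 mol
From the 1:2 ratio, n(Na2CO3) = 1/2 × 1.529 × 10^-3 = 7.645 × 10^-4 mol
mass of Na2CO3 = 7.645 × 10^-4 × 105.99 g/mol = 0.08103 g
% Na2CO3 = 0.08103 / 0.08558 × 100 = 94.68 %

94.68 %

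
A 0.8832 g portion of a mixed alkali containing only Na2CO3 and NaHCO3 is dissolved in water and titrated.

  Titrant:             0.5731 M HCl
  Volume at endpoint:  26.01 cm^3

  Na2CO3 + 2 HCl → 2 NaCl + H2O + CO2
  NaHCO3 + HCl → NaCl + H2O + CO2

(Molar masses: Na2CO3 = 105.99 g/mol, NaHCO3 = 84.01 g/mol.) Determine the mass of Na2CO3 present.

n(HCl) = 0.02601 × 0.5731 = 0.01491 mol
Let x = n(Na2CO3), y = n(NaHCO3).
Titrant: 2x + 1y = 0.01491;  mass: 105.99x + 84.01y = 0.8832
Solving, x = 5.950 × 10^-3 mol, y = 3.006 × 10^-3 mol
mass of Na2CO3 = 5.950 × 10^-3 × 105.99 = 0.6306 g

0.6306 g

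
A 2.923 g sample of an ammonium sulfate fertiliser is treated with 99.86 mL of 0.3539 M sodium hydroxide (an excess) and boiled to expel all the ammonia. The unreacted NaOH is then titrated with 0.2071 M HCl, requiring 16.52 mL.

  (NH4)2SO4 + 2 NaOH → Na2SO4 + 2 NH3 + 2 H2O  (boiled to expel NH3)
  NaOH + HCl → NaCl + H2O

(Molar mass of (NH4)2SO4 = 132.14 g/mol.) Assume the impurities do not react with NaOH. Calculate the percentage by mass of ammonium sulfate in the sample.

n(NaOH) added = 0.09986 × 0.3539 = 0.03534 mol
n(HCl) used in back-titration = 0.01652 × 0.2071 = 3.421 × 10^-3 mol
n(NaOH) left over = 3.421 × 10^-3 mol (1:1 ratio)
n(NaOH) consumed by analyte = 0.03534 − 3.421 × 10^-3 = 0.03192 mol
From the 1:2 ratio, n((NH4)2SO4) = 1/2 × 0.03192 = 0.01596 mol
mass of (NH4)2SO4 = 0.01596 × 132.14 = 2.109 g
% (NH4)2SO4 = 2.109 / 2.923 × 100 = 72.15 %

72.15 %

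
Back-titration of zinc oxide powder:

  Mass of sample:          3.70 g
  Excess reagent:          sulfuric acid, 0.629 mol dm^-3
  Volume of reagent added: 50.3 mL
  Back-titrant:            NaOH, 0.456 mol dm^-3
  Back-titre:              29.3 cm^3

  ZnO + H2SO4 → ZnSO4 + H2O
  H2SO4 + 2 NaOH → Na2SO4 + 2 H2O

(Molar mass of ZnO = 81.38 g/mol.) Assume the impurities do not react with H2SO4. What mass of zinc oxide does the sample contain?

2.03 g

n(H2SO4) added = 0.0503 × 0.629 = 0.0316 mol
n(NaOH) used in back-titration = 0.0293 × 0.456 = 0.0134 mol
From the 1:2 ratio, n(H2SO4) left over = 1/2 × 0.0134 = 6.68 × 10^-3 mol
n(H2SO4) consumed by analyte = 0.0316 − 6.68 × 10^-3 = 0.0250 mol
n(ZnO) = 0.0250 mol (1:1 ratio)
mass of ZnO = 0.0250 × 81.38 = 2.03 g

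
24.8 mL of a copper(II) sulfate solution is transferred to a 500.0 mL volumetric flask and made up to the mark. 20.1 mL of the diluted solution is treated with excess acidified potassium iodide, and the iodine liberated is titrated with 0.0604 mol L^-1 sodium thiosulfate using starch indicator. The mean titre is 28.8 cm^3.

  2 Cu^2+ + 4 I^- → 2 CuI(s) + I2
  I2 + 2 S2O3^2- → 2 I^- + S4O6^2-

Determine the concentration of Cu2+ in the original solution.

n(S2O3^2-) = 0.0288 × 0.0604 = 1.74 × 10^-3 mol
n(I2) = n(S2O3^2-)/2 = 8.70 × 10^-4 mol
From the 2:1 ratio, n(Cu2+) in the aliquot = 2/1 × 8.70 × 10^-4 = 1.74 × 10^-3 mol
[Cu2+]_dilute = 1.74 × 10^-3 / 0.0201 = 0.0865 mol/L
[Cu2+]_original = 0.0865 × 500.0/24.8 = 1.74 mol/L

1.74 mol/L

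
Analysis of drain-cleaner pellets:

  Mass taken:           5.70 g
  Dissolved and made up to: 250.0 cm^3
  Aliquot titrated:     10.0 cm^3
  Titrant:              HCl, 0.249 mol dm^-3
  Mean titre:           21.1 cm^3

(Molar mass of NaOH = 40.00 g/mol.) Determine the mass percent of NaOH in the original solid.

NaOH + HCl → NaCl + H2O
n(HCl) per titration = 0.0211 × 0.249 = 5.25 × 10^-3 mol
n(NaOH) in each aliquot = 5.25 × 10^-3 mol (1:1 ratio)
n(NaOH) in the whole flask = 5.25 × 10^-3 × 250.0/10.0 = 0.131 mol
mass of NaOH = 0.131 × 40.00 = 5.25 g
% NaOH = 5.25 / 5.70 × 100 = 92.2 %

92.2 %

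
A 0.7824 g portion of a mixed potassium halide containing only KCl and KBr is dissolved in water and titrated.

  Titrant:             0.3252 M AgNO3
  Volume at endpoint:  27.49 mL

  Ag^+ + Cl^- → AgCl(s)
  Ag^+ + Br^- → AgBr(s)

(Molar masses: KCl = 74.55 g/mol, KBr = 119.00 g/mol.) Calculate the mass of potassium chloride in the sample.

0.4720 g

n(AgNO3) = 0.02749 × 0.3252 = 8.940 × 10^-3 mol
Let x = n(KCl), y = n(KBr).
Titrant: 1x + 1y = 8.940 × 10^-3;  mass: 74.55x + 119.00y = 0.7824
Solving, x = 6.331 × 10^-3 mol, y = 2.608 × 10^-3 mol
mass of KCl = 6.331 × 10^-3 × 74.55 = 0.4720 g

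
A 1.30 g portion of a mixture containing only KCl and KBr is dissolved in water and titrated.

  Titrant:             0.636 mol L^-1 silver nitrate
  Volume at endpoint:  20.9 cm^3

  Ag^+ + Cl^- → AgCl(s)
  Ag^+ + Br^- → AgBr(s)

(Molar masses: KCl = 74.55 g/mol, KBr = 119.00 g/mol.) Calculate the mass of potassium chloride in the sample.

n(AgNO3) = 0.0209 × 0.636 = 0.0133 mol
Let x = n(KCl), y = n(KBr).
Titrant: 1x + 1y = 0.0133;  mass: 74.55x + 119.00y = 1.30
Solving, x = 6.34 × 10^-3 mol, y = 6.95 × 10^-3 mol
mass of KCl = 6.34 × 10^-3 × 74.55 = 0.473 g

0.473 g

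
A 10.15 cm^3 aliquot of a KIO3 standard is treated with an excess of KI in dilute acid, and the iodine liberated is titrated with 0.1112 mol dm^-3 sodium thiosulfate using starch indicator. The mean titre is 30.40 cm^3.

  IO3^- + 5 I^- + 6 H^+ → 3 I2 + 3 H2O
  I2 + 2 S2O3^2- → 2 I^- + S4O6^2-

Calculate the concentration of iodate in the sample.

n(S2O3^2-) = 0.03040 × 0.1112 = 3.380 × 10^-3 mol
n(I2) = n(S2O3^2-)/2 = 1.690 × 10^-3 mol
From the 1:3 ratio, n(IO3^-) in the aliquot = 1/3 × 1.690 × 10^-3 = 5.634 × 10^-4 mol
[IO3^-] = 5.634 × 10^-4 / 0.01015 = 0.05551 mol/L

0.05551 mol/L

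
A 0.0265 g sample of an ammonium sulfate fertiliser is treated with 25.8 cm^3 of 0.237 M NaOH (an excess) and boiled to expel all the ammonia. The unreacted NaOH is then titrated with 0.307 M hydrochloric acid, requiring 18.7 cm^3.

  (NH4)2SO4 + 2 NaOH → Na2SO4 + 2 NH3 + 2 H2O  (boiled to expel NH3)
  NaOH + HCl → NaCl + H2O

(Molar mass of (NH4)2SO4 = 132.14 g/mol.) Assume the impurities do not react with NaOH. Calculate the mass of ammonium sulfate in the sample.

0.0247 g

n(NaOH) added = 0.0258 × 0.237 = 6.11 × 10^-3 mol
n(HCl) used in back-titration = 0.0187 × 0.307 = 5.74 × 10^-3 mol
n(NaOH) left over = 5.74 × 10^-3 mol (1:1 ratio)
n(NaOH) consumed by analyte = 6.11 × 10^-3 − 5.74 × 10^-3 = 3.74 × 10^-4 mol
From the 1:2 ratio, n((NH4)2SO4) = 1/2 × 3.74 × 10^-4 = 1.87 × 10^-4 mol
mass of (NH4)2SO4 = 1.87 × 10^-4 × 132.14 = 0.0247 g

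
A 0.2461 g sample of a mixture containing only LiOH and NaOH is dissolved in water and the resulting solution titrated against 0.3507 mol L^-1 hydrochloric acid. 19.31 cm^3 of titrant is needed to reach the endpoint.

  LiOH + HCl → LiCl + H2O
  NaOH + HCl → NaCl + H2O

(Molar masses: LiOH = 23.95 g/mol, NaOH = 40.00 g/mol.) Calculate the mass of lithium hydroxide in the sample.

0.03698 g

n(HCl) = 0.01931 × 0.3507 = 6.772 × 10^-3 mol
Let x = n(LiOH), y = n(NaOH).
Titrant: 1x + 1y = 6.772 × 10^-3;  mass: 23.95x + 40.00y = 0.2461
Solving, x = 1.544 × 10^-3 mol, y = 5.228 × 10^-3 mol
mass of LiOH = 1.544 × 10^-3 × 23.95 = 0.03698 g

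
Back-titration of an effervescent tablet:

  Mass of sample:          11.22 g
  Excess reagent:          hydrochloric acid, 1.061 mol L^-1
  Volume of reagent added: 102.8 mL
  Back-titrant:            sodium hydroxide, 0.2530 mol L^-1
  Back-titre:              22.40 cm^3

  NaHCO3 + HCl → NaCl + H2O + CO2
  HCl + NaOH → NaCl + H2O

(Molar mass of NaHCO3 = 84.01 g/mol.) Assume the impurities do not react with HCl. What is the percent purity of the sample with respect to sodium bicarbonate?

77.42 %

n(HCl) added = 0.1028 × 1.061 = 0.1091 mol
n(NaOH) used in back-titration = 0.02240 × 0.2530 = 5.667 × 10^-3 mol
n(HCl) left over = 5.667 × 10^-3 mol (1:1 ratio)
n(HCl) consumed by analyte = 0.1091 − 5.667 × 10^-3 = 0.1034 mol
n(NaHCO3) = 0.1034 mol (1:1 ratio)
mass of NaHCO3 = 0.1034 × 84.01 = 8.687 g
% NaHCO3 = 8.687 / 11.22 × 100 = 77.42 %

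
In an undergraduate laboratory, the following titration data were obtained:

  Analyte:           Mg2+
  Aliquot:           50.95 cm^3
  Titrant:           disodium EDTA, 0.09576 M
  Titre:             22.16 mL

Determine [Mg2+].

0.04165 M

Mg^2+ + EDTA^4- → [Mg(EDTA)]^2-
n(EDTA) = 0.02216 L × 0.09576 mol/L = 2.122 × 10^-3 mol
n(Mg2+) = 2.122 × 10^-3 mol (1:1 mole ratio)
[Mg2+] = 2.122 × 10^-3 mol / 0.05095 L = 0.04165 mol/L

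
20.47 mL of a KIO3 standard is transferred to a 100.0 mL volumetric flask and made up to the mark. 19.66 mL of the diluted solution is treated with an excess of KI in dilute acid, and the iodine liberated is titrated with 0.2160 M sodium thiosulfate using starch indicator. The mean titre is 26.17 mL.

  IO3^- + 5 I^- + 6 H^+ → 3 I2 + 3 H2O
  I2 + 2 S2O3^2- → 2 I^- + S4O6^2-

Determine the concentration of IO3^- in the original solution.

0.2341 M

n(S2O3^2-) = 0.02617 × 0.2160 = 5.653 × 10^-3 mol
n(I2) = n(S2O3^2-)/2 = 2.826 × 10^-3 mol
From the 1:3 ratio, n(IO3^-) in the aliquot = 1/3 × 2.826 × 10^-3 = 9.421 × 10^-4 mol
[IO3^-]_dilute = 9.421 × 10^-4 / 0.01966 = 0.04792 mol/L
[IO3^-]_original = 0.04792 × 100.0/20.47 = 0.2341 mol/L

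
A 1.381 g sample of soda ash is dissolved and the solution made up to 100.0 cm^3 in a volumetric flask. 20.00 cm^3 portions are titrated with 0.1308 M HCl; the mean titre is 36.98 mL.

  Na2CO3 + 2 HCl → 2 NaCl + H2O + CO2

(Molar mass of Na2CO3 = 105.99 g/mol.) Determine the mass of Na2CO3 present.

n(HCl) per titration = 0.03698 × 0.1308 = 4.837 × 10^-3 mol
From the 1:2 ratio, n(Na2CO3) in each aliquot = 1/2 × 4.837 × 10^-3 = 2.418 × 10^-3 mol
n(Na2CO3) in the whole flask = 2.418 × 10^-3 × 100.0/20.00 = 0.01209 mol
mass of Na2CO3 = 0.01209 × 105.99 = 1.282 g

1.282 g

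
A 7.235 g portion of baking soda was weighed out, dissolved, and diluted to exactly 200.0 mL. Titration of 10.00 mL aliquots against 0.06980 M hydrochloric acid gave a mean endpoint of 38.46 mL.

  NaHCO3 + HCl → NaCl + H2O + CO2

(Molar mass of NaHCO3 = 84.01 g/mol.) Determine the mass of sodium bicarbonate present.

n(HCl) per titration = 0.03846 × 0.06980 = 2.685 × 10^-3 mol
n(NaHCO3) in each aliquot = 2.685 × 10^-3 mol (1:1 ratio)
n(NaHCO3) in the whole flask = 2.685 × 10^-3 × 200.0/10.00 = 0.05369 mol
mass of NaHCO3 = 0.05369 × 84.01 = 4.511 g

4.511 g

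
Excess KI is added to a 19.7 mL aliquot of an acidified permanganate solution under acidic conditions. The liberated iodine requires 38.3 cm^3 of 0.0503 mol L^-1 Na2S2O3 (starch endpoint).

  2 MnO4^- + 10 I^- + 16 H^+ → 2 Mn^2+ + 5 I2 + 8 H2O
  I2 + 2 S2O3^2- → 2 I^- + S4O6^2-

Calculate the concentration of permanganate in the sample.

n(S2O3^2-) = 0.0383 × 0.0503 = 1.93 × 10^-3 mol
n(I2) = n(S2O3^2-)/2 = 9.63 × 10^-4 mol
From the 2:5 ratio, n(MnO4^-) in the aliquot = 2/5 × 9.63 × 10^-4 = 3.85 × 10^-4 mol
[MnO4^-] = 3.85 × 10^-4 / 0.0197 = 0.0196 mol/L

0.0196 mol/L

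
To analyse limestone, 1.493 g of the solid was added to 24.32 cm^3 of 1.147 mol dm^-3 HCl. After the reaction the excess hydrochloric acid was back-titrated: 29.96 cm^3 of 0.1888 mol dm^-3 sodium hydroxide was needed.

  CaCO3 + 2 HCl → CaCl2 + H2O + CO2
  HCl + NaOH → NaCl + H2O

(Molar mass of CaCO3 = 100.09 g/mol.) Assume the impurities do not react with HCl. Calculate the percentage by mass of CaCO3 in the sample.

74.54 %

n(HCl) added = 0.02432 × 1.147 = 0.02790 mol
n(NaOH) used in back-titration = 0.02996 × 0.1888 = 5.656 × 10^-3 mol
n(HCl) left over = 5.656 × 10^-3 mol (1:1 ratio)
n(HCl) consumed by analyte = 0.02790 − 5.656 × 10^-3 = 0.02224 mol
From the 1:2 ratio, n(CaCO3) = 1/2 × 0.02224 = 0.01112 mol
mass of CaCO3 = 0.01112 × 100.09 = 1.113 g
% CaCO3 = 1.113 / 1.493 × 100 = 74.54 %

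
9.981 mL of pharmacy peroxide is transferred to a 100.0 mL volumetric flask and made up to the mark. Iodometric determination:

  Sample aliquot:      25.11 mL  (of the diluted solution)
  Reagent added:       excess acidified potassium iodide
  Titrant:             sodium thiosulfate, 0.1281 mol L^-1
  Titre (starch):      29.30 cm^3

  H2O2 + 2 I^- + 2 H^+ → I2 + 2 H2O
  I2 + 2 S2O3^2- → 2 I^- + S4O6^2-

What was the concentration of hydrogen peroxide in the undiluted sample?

0.7488 mol/L

n(S2O3^2-) = 0.02930 × 0.1281 = 3.753 × 10^-3 mol
n(I2) = n(S2O3^2-)/2 = 1.877 × 10^-3 mol
n(H2O2) in the aliquot = 1.877 × 10^-3 mol (1:1 ratio)
[H2O2]_dilute = 1.877 × 10^-3 / 0.02511 = 0.07474 mol/L
[H2O2]_original = 0.07474 × 100.0/9.981 = 0.7488 mol/L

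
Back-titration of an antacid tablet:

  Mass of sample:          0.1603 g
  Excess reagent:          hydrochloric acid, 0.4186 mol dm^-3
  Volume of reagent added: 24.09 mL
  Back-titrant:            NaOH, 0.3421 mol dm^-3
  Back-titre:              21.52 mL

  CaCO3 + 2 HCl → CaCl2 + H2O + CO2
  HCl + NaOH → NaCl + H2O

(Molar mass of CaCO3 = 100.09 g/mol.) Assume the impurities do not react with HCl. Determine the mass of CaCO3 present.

0.1362 g

n(HCl) added = 0.02409 × 0.4186 = 0.01008 mol
n(NaOH) used in back-titration = 0.02152 × 0.3421 = 7.362 × 10^-3 mol
n(HCl) left over = 7.362 × 10^-3 mol (1:1 ratio)
n(HCl) consumed by analyte = 0.01008 − 7.362 × 10^-3 = 2.722 × 10^-3 mol
From the 1:2 ratio, n(CaCO3) = 1/2 × 2.722 × 10^-3 = 1.361 × 10^-3 mol
mass of CaCO3 = 1.361 × 10^-3 × 100.09 = 0.1362 g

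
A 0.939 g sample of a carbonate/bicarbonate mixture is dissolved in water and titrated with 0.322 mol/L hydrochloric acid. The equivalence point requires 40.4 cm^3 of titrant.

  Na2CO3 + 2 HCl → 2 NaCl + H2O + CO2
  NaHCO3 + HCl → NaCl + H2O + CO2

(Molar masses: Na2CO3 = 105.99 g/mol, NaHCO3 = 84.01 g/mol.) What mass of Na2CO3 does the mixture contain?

0.263 g

n(HCl) = 0.0404 × 0.322 = 0.0130 mol
Let x = n(Na2CO3), y = n(NaHCO3).
Titrant: 2x + 1y = 0.0130;  mass: 105.99x + 84.01y = 0.939
Solving, x = 2.48 × 10^-3 mol, y = 8.05 × 10^-3 mol
mass of Na2CO3 = 2.48 × 10^-3 × 105.99 = 0.263 g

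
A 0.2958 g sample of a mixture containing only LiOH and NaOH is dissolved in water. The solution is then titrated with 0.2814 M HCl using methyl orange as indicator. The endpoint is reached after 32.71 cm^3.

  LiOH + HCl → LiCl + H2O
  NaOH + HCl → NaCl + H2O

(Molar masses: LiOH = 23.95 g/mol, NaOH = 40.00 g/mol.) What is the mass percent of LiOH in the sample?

36.52 %

n(HCl) = 0.03271 × 0.2814 = 9.205 × 10^-3 mol
Let x = n(LiOH), y = n(NaOH).
Titrant: 1x + 1y = 9.205 × 10^-3;  mass: 23.95x + 40.00y = 0.2958
Solving, x = 4.510 × 10^-3 mol, y = 4.695 × 10^-3 mol
mass of LiOH = 4.510 × 10^-3 × 23.95 = 0.1080 g
% LiOH = 0.1080 / 0.2958 × 100 = 36.52 %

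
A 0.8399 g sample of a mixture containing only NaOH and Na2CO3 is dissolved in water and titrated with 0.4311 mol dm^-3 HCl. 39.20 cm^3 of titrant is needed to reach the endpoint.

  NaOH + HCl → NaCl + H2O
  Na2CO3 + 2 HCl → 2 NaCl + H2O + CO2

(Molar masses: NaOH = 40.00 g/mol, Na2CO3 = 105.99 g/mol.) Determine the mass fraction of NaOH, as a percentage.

20.40 %

n(HCl) = 0.03920 × 0.4311 = 0.01690 mol
Let x = n(NaOH), y = n(Na2CO3).
Titrant: 1x + 2y = 0.01690;  mass: 40.00x + 105.99y = 0.8399
Solving, x = 4.284 × 10^-3 mol, y = 6.308 × 10^-3 mol
mass of NaOH = 4.284 × 10^-3 × 40.00 = 0.1714 g
% NaOH = 0.1714 / 0.8399 × 100 = 20.40 %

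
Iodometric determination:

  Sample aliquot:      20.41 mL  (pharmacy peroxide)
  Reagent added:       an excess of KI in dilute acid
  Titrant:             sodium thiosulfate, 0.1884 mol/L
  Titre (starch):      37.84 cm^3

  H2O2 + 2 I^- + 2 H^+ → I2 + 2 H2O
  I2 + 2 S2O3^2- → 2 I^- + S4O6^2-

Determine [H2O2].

0.1746 mol/L

n(S2O3^2-) = 0.03784 × 0.1884 = 7.129 × 10^-3 mol
n(I2) = n(S2O3^2-)/2 = 3.565 × 10^-3 mol
n(H2O2) in the aliquot = 3.565 × 10^-3 mol (1:1 ratio)
[H2O2] = 3.565 × 10^-3 / 0.02041 = 0.1746 mol/L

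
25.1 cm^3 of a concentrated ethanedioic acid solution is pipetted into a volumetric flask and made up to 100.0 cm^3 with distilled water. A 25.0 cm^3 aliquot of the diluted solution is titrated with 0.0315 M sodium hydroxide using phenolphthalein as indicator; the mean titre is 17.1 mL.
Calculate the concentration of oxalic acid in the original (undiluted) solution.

H2C2O4 + 2 NaOH → Na2C2O4 + 2 H2O
n(NaOH) = 0.0171 × 0.0315 = 5.39 × 10^-4 mol
From the 1:2 ratio, n(H2C2O4) in the aliquot = 1/2 × 5.39 × 10^-4 = 2.69 × 10^-4 mol
[H2C2O4]_dilute = 2.69 × 10^-4 / 0.0250 = 0.0108 mol/L
Dilution factor = 100.0 / 25.1 = 3.984
[H2C2O4]_stock = 0.0108 × 3.984 = 0.0429 mol/L

0.0429 M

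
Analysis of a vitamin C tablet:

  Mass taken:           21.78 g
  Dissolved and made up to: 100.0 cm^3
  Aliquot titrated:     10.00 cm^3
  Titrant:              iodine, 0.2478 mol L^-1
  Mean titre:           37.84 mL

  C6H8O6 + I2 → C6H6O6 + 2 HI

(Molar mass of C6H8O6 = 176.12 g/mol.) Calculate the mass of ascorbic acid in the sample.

n(I2) per titration = 0.03784 × 0.2478 = 9.377 × 10^-3 mol
n(C6H8O6) in each aliquot = 9.377 × 10^-3 mol (1:1 ratio)
n(C6H8O6) in the whole flask = 9.377 × 10^-3 × 100.0/10.00 = 0.09377 mol
mass of C6H8O6 = 0.09377 × 176.12 = 16.51 g

16.51 g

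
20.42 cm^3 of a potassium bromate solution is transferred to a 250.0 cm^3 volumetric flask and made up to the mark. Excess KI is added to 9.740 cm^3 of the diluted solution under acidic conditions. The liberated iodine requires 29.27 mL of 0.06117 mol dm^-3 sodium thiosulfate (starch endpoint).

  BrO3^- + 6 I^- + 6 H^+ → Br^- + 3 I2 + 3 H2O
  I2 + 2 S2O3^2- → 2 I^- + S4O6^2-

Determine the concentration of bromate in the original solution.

n(S2O3^2-) = 0.02927 × 0.06117 = 1.790 × 10^-3 mol
n(I2) = n(S2O3^2-)/2 = 8.952 × 10^-4 mol
From the 1:3 ratio, n(BrO3^-) in the aliquot = 1/3 × 8.952 × 10^-4 = 2.984 × 10^-4 mol
[BrO3^-]_dilute = 2.984 × 10^-4 / 0.009740 = 0.03064 mol/L
[BrO3^-]_original = 0.03064 × 250.0/20.42 = 0.3751 mol/L

0.3751 mol/L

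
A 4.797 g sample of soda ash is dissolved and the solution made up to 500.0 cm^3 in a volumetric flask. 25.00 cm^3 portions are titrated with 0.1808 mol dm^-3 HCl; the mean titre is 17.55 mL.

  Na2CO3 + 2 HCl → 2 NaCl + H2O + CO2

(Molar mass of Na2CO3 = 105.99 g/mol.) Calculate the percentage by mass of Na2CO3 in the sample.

n(HCl) per titration = 0.01755 × 0.1808 = 3.173 × 10^-3 mol
From the 1:2 ratio, n(Na2CO3) in each aliquot = 1/2 × 3.173 × 10^-3 = 1.587 × 10^-3 mol
n(Na2CO3) in the whole flask = 1.587 × 10^-3 × 500.0/25.00 = 0.03173 mol
mass of Na2CO3 = 0.03173 × 105.99 = 3.363 g
% Na2CO3 = 3.363 / 4.797 × 100 = 70.11 %

70.11 %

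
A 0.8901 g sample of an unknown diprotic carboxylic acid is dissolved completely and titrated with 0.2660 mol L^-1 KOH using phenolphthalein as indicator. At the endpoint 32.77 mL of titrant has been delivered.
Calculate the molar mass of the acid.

n(KOH) = 0.03277 L × 0.2660 mol/L = 8.717 × 10^-3 mol
From the 1:2 ratio, n(H2A) = 1/2 × 8.717 × 10^-3 = 4.358 × 10^-3 mol
M = m / n = 0.8901 g / 4.358 × 10^-3 mol = 204.2 g/mol

204.2 g/mol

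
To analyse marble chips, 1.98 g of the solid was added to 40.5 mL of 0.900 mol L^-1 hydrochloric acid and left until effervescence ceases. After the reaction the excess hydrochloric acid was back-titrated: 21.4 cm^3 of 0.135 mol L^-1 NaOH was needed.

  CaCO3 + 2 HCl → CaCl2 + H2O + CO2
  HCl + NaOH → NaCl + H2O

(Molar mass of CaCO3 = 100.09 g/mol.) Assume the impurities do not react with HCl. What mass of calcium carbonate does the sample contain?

n(HCl) added = 0.0405 × 0.900 = 0.0365 mol
n(NaOH) used in back-titration = 0.0214 × 0.135 = 2.89 × 10^-3 mol
n(HCl) left over = 2.89 × 10^-3 mol (1:1 ratio)
n(HCl) consumed by analyte = 0.0365 − 2.89 × 10^-3 = 0.0336 mol
From the 1:2 ratio, n(CaCO3) = 1/2 × 0.0336 = 0.0168 mol
mass of CaCO3 = 0.0168 × 100.09 = 1.68 g

1.68 g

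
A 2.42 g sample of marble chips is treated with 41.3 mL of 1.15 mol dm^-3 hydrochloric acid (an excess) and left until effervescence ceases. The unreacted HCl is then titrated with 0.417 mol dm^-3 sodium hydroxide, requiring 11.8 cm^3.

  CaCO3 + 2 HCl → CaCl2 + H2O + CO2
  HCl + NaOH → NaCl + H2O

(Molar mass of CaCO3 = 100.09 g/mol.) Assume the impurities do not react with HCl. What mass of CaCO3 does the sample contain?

2.13 g

n(HCl) added = 0.0413 × 1.15 = 0.0475 mol
n(NaOH) used in back-titration = 0.0118 × 0.417 = 4.92 × 10^-3 mol
n(HCl) left over = 4.92 × 10^-3 mol (1:1 ratio)
n(HCl) consumed by analyte = 0.0475 − 4.92 × 10^-3 = 0.0426 mol
From the 1:2 ratio, n(CaCO3) = 1/2 × 0.0426 = 0.0213 mol
mass of CaCO3 = 0.0213 × 100.09 = 2.13 g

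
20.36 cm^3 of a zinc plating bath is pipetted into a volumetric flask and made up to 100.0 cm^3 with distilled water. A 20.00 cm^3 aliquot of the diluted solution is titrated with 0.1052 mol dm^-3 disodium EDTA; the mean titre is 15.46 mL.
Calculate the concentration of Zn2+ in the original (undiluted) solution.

0.3994 mol/L

Zn^2+ + EDTA^4- → [Zn(EDTA)]^2-
n(EDTA) = 0.01546 × 0.1052 = 1.626 × 10^-3 mol
n(Zn2+) in the aliquot = 1.626 × 10^-3 mol (1:1 ratio)
[Zn2+]_dilute = 1.626 × 10^-3 / 0.02000 = 0.08132 mol/L
Dilution factor = 100.0 / 20.36 = 4.912
[Zn2+]_stock = 0.08132 × 4.912 = 0.3994 mol/L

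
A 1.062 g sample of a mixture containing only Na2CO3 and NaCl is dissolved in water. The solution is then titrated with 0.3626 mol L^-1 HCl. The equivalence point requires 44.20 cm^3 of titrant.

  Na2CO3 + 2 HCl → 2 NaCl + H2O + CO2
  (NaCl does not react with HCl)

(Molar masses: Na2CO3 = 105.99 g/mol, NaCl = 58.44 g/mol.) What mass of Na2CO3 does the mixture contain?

n(HCl) = 0.04420 × 0.3626 = 0.01603 mol
Let x = n(Na2CO3), y = n(NaCl).
Titrant: 2x = 0.01603;  mass: 105.99x + 58.44y = 1.062
Solving, x = 8.013 × 10^-3 mol, y = 3.639 × 10^-3 mol
mass of Na2CO3 = 8.013 × 10^-3 × 105.99 = 0.8493 g

0.8493 g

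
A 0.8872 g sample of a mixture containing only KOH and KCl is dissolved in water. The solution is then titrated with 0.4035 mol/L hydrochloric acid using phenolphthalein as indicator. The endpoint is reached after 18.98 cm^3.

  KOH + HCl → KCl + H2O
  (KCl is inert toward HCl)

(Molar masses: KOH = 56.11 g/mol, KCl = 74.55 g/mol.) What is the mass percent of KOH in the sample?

48.43 %

n(HCl) = 0.01898 × 0.4035 = 7.658 × 10^-3 mol
Let x = n(KOH), y = n(KCl).
Titrant: 1x = 7.658 × 10^-3;  mass: 56.11x + 74.55y = 0.8872
Solving, x = 7.658 × 10^-3 mol, y = 6.137 × 10^-3 mol
mass of KOH = 7.658 × 10^-3 × 56.11 = 0.4297 g
% KOH = 0.4297 / 0.8872 × 100 = 48.43 %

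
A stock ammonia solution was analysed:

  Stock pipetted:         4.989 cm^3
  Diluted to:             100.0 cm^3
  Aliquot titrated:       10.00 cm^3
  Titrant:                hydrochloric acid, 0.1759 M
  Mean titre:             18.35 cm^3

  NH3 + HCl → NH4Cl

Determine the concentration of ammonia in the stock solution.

6.470 M

n(HCl) = 0.01835 × 0.1759 = 3.228 × 10^-3 mol
n(NH3) in the aliquot = 3.228 × 10^-3 mol (1:1 ratio)
[NH3]_dilute = 3.228 × 10^-3 / 0.01000 = 0.3228 mol/L
Dilution factor = 100.0 / 4.989 = 20.04
[NH3]_stock = 0.3228 × 20.04 = 6.470 mol/L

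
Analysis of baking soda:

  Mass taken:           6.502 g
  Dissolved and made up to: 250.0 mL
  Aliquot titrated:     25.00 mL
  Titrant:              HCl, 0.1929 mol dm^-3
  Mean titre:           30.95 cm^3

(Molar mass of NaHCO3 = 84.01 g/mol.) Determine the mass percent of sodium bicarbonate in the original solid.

77.14 %

NaHCO3 + HCl → NaCl + H2O + CO2
n(HCl) per titration = 0.03095 × 0.1929 = 5.970 × 10^-3 mol
n(NaHCO3) in each aliquot = 5.970 × 10^-3 mol (1:1 ratio)
n(NaHCO3) in the whole flask = 5.970 × 10^-3 × 250.0/25.00 = 0.05970 mol
mass of NaHCO3 = 0.05970 × 84.01 = 5.016 g
% NaHCO3 = 5.016 / 6.502 × 100 = 77.14 %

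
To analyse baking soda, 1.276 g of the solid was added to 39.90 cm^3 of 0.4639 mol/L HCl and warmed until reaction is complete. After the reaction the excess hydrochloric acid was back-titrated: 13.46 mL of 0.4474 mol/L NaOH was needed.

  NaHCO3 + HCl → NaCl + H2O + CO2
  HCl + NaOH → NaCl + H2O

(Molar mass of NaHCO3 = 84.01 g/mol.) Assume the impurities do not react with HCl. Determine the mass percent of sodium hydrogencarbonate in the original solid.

82.22 %

n(HCl) added = 0.03990 × 0.4639 = 0.01851 mol
n(NaOH) used in back-titration = 0.01346 × 0.4474 = 6.022 × 10^-3 mol
n(HCl) left over = 6.022 × 10^-3 mol (1:1 ratio)
n(HCl) consumed by analyte = 0.01851 − 6.022 × 10^-3 = 0.01249 mol
n(NaHCO3) = 0.01249 mol (1:1 ratio)
mass of NaHCO3 = 0.01249 × 84.01 = 1.049 g
% NaHCO3 = 1.049 / 1.276 × 100 = 82.22 %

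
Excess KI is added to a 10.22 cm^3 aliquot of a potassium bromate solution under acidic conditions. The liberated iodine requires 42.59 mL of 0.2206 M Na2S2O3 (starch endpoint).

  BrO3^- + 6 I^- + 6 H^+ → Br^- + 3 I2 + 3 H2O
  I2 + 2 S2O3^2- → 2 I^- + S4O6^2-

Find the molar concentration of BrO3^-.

n(S2O3^2-) = 0.04259 × 0.2206 = 9.395 × 10^-3 mol
n(I2) = n(S2O3^2-)/2 = 4.698 × 10^-3 mol
From the 1:3 ratio, n(BrO3^-) in the aliquot = 1/3 × 4.698 × 10^-3 = 1.566 × 10^-3 mol
[BrO3^-] = 1.566 × 10^-3 / 0.01022 = 0.1532 mol/L

0.1532 M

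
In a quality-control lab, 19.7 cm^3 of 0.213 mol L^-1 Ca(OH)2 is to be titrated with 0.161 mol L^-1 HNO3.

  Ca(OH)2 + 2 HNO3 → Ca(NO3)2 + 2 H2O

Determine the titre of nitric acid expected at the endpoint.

n(Ca(OH)2) = 0.0197 L × 0.213 mol/L = 4.20 × 10^-3 mol
From the 2:1 stoichiometry, n(HNO3) = 2/1 × 4.20 × 10^-3 = 8.39 × 10^-3 mol
V(HNO3) = 8.39 × 10^-3 mol / 0.161 mol/L = 0.0521 L = 52.1 mL

52.1 mL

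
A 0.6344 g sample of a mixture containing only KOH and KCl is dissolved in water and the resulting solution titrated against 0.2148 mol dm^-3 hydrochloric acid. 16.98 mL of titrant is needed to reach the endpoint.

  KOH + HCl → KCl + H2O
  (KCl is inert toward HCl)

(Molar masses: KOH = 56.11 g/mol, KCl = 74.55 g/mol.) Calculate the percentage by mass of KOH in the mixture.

32.26 %

n(HCl) = 0.01698 × 0.2148 = 3.647 × 10^-3 mol
Let x = n(KOH), y = n(KCl).
Titrant: 1x = 3.647 × 10^-3;  mass: 56.11x + 74.55y = 0.6344
Solving, x = 3.647 × 10^-3 mol, y = 5.765 × 10^-3 mol
mass of KOH = 3.647 × 10^-3 × 56.11 = 0.2047 g
% KOH = 0.2047 / 0.6344 × 100 = 32.26 %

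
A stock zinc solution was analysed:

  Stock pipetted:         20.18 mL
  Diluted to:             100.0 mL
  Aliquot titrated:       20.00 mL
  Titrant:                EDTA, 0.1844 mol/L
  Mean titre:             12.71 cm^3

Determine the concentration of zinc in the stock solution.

0.5807 mol/L

Zn^2+ + EDTA^4- → [Zn(EDTA)]^2-
n(EDTA) = 0.01271 × 0.1844 = 2.344 × 10^-3 mol
n(Zn2+) in the aliquot = 2.344 × 10^-3 mol (1:1 ratio)
[Zn2+]_dilute = 2.344 × 10^-3 / 0.02000 = 0.1172 mol/L
Dilution factor = 100.0 / 20.18 = 4.955
[Zn2+]_stock = 0.1172 × 4.955 = 0.5807 mol/L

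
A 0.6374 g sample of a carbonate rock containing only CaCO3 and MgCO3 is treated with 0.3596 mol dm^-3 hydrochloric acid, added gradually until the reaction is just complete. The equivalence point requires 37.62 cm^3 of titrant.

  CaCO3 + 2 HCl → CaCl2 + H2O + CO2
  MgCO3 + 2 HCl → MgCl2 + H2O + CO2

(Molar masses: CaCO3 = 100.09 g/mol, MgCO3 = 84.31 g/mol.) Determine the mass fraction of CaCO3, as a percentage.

66.79 %

n(HCl) = 0.03762 × 0.3596 = 0.01353 mol
Let x = n(CaCO3), y = n(MgCO3).
Titrant: 2x + 2y = 0.01353;  mass: 100.09x + 84.31y = 0.6374
Solving, x = 4.254 × 10^-3 mol, y = 2.511 × 10^-3 mol
mass of CaCO3 = 4.254 × 10^-3 × 100.09 = 0.4257 g
% CaCO3 = 0.4257 / 0.6374 × 100 = 66.79 %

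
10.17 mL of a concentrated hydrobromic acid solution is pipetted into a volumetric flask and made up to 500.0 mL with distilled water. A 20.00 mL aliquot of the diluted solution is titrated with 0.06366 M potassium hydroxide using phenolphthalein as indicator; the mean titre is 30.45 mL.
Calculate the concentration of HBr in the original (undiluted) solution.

HBr + KOH → KBr + H2O
n(KOH) = 0.03045 × 0.06366 = 1.938 × 10^-3 mol
n(HBr) in the aliquot = 1.938 × 10^-3 mol (1:1 ratio)
[HBr]_dilute = 1.938 × 10^-3 / 0.02000 = 0.09692 mol/L
Dilution factor = 500.0 / 10.17 = 49.16
[HBr]_stock = 0.09692 × 49.16 = 4.765 mol/L

4.765 M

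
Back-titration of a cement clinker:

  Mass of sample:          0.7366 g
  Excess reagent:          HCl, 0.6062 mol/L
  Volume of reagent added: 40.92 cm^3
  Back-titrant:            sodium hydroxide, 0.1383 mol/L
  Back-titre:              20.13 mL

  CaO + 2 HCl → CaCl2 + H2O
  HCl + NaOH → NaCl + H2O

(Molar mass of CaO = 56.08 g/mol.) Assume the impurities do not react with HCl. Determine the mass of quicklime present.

0.6175 g

n(HCl) added = 0.04092 × 0.6062 = 0.02481 mol
n(NaOH) used in back-titration = 0.02013 × 0.1383 = 2.784 × 10^-3 mol
n(HCl) left over = 2.784 × 10^-3 mol (1:1 ratio)
n(HCl) consumed by analyte = 0.02481 − 2.784 × 10^-3 = 0.02202 mol
From the 1:2 ratio, n(CaO) = 1/2 × 0.02202 = 0.01101 mol
mass of CaO = 0.01101 × 56.08 = 0.6175 g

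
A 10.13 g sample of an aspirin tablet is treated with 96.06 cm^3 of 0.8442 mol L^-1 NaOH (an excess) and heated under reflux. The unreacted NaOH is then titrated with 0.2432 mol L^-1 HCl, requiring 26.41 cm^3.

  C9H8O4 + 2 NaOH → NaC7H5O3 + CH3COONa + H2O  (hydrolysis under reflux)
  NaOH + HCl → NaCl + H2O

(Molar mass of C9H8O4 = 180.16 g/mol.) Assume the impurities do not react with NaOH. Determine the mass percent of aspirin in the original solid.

n(NaOH) added = 0.09606 × 0.8442 = 0.08109 mol
n(HCl) used in back-titration = 0.02641 × 0.2432 = 6.423 × 10^-3 mol
n(NaOH) left over = 6.423 × 10^-3 mol (1:1 ratio)
n(NaOH) consumed by analyte = 0.08109 − 6.423 × 10^-3 = 0.07467 mol
From the 1:2 ratio, n(C9H8O4) = 1/2 × 0.07467 = 0.03734 mol
mass of C9H8O4 = 0.03734 × 180.16 = 6.726 g
% C9H8O4 = 6.726 / 10.13 × 100 = 66.40 %

66.40 %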